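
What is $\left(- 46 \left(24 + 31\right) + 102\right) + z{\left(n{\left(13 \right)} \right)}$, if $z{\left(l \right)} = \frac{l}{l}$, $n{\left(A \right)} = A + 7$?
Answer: $-2427$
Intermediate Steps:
$n{\left(A \right)} = 7 + A$
$z{\left(l \right)} = 1$
$\left(- 46 \left(24 + 31\right) + 102\right) + z{\left(n{\left(13 \right)} \right)} = \left(- 46 \left(24 + 31\right) + 102\right) + 1 = \left(\left(-46\right) 55 + 102\right) + 1 = \left(-2530 + 102\right) + 1 = -2428 + 1 = -2427$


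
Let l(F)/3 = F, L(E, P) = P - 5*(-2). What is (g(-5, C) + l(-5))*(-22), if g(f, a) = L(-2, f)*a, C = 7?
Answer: -440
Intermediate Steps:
L(E, P) = 10 + P (L(E, P) = P + 10 = 10 + P)
l(F) = 3*F
g(f, a) = a*(10 + f) (g(f, a) = (10 + f)*a = a*(10 + f))
(g(-5, C) + l(-5))*(-22) = (7*(10 - 5) + 3*(-5))*(-22) = (7*5 - 15)*(-22) = (35 - 15)*(-22) = 20*(-22) = -440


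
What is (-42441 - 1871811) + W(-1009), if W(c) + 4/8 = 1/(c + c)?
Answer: -1931480773/1009 ≈ -1.9143e+6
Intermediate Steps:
W(c) = -½ + 1/(2*c) (W(c) = -½ + 1/(c + c) = -½ + 1/(2*c))
(-42441 - 1871811) + W(-1009) = (-42441 - 1871811) + (½)*(1 - 1*(-1009))/(-1009) = -1914252 + (½)*(-1/1009)*(1 + 1009) = -1914252 + (½)*(-1/1009)*1010 = -1914252 - 505/1009 = -1931480773/1009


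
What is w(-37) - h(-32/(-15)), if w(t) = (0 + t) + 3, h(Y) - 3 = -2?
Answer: -35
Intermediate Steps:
h(Y) = 1 (h(Y) = 3 - 2 = 1)
w(t) = 3 + t (w(t) = t + 3 = 3 + t)
w(-37) - h(-32/(-15)) = (3 - 37) - 1*1 = -34 - 1 = -35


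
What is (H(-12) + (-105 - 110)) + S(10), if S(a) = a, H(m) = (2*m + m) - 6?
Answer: -247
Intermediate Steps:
H(m) = -6 + 3*m (H(m) = 3*m - 6 = -6 + 3*m)
(H(-12) + (-105 - 110)) + S(10) = ((-6 + 3*(-12)) + (-105 - 110)) + 10 = ((-6 - 36) - 215) + 10 = (-42 - 215) + 10 = -257 + 10 = -247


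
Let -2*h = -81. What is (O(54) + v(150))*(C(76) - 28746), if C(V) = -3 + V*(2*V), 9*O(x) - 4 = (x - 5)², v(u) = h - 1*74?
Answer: -72347779/18 ≈ -4.0193e+6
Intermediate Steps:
h = 81/2 (h = -½*(-81) = 81/2 ≈ 40.500)
v(u) = -67/2 (v(u) = 81/2 - 1*74 = 81/2 - 74 = -67/2)
O(x) = 4/9 + (-5 + x)²/9 (O(x) = 4/9 + (x - 5)²/9 = 4/9 + (-5 + x)²/9)
C(V) = -3 + 2*V²
(O(54) + v(150))*(C(76) - 28746) = ((4/9 + (-5 + 54)²/9) - 67/2)*((-3 + 2*76²) - 28746) = ((4/9 + (⅑)*49²) - 67/2)*((-3 + 2*5776) - 28746) = ((4/9 + (⅑)*2401) - 67/2)*((-3 + 11552) - 28746) = ((4/9 + 2401/9) - 67/2)*(11549 - 28746) = (2405/9 - 67/2)*(-17197) = (4207/18)*(-17197) = -72347779/18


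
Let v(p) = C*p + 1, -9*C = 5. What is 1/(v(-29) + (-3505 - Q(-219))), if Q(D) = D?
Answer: -9/29420 ≈ -0.00030591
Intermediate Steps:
C = -5/9 (C = -⅑*5 = -5/9 ≈ -0.55556)
v(p) = 1 - 5*p/9 (v(p) = -5*p/9 + 1 = 1 - 5*p/9)
1/(v(-29) + (-3505 - Q(-219))) = 1/((1 - 5/9*(-29)) + (-3505 - 1*(-219))) = 1/((1 + 145/9) + (-3505 + 219)) = 1/(154/9 - 3286) = 1/(-29420/9) = -9/29420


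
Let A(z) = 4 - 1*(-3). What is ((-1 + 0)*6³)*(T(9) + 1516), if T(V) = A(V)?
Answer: -328968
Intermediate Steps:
A(z) = 7 (A(z) = 4 + 3 = 7)
T(V) = 7
((-1 + 0)*6³)*(T(9) + 1516) = ((-1 + 0)*6³)*(7 + 1516) = -1*216*1523 = -216*1523 = -328968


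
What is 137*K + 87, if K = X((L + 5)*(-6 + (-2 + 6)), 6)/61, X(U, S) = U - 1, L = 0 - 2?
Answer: 4348/61 ≈ 71.279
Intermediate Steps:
L = -2
X(U, S) = -1 + U
K = -7/61 (K = (-1 + (-2 + 5)*(-6 + (-2 + 6)))/61 = (-1 + 3*(-6 + 4))*(1/61) = (-1 + 3*(-2))*(1/61) = (-1 - 6)*(1/61) = -7*1/61 = -7/61 ≈ -0.11475)
137*K + 87 = 137*(-7/61) + 87 = -959/61 + 87 = 4348/61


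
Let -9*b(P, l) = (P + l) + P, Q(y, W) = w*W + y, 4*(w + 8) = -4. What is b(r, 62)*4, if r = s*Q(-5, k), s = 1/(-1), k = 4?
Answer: -64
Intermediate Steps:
w = -9 (w = -8 + (¼)*(-4) = -8 - 1 = -9)
Q(y, W) = y - 9*W (Q(y, W) = -9*W + y = y - 9*W)
s = -1
r = 41 (r = -(-5 - 9*4) = -(-5 - 36) = -1*(-41) = 41)
b(P, l) = -2*P/9 - l/9 (b(P, l) = -((P + l) + P)/9 = -(l + 2*P)/9 = -2*P/9 - l/9)
b(r, 62)*4 = (-2/9*41 - ⅑*62)*4 = (-82/9 - 62/9)*4 = -16*4 = -64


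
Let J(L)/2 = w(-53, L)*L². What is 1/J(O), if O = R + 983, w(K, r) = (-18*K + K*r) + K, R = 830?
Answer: -1/625760010344 ≈ -1.5981e-12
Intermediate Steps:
w(K, r) = -17*K + K*r
O = 1813 (O = 830 + 983 = 1813)
J(L) = 2*L²*(901 - 53*L) (J(L) = 2*((-53*(-17 + L))*L²) = 2*((901 - 53*L)*L²) = 2*(L²*(901 - 53*L)) = 2*L²*(901 - 53*L))
1/J(O) = 1/(106*1813²*(17 - 1*1813)) = 1/(106*3286969*(17 - 1813)) = 1/(106*3286969*(-1796)) = 1/(-625760010344) = -1/625760010344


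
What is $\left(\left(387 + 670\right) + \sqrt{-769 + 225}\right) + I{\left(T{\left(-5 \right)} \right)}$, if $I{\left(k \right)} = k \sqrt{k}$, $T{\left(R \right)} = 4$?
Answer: $1065 + 4 i \sqrt{34} \approx 1065.0 + 23.324 i$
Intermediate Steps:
$I{\left(k \right)} = k^{\frac{3}{2}}$
$\left(\left(387 + 670\right) + \sqrt{-769 + 225}\right) + I{\left(T{\left(-5 \right)} \right)} = \left(\left(387 + 670\right) + \sqrt{-769 + 225}\right) + 4^{\frac{3}{2}} = \left(1057 + \sqrt{-544}\right) + 8 = \left(1057 + 4 i \sqrt{34}\right) + 8 = 1065 + 4 i \sqrt{34}$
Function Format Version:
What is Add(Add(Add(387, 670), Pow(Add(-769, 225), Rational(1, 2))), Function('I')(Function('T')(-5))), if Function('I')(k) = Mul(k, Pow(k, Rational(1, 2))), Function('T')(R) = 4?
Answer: Add(1065, Mul(4, I, Pow(34, Rational(1, 2)))) ≈ Add(1065.0, Mul(23.324, I))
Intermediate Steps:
Function('I')(k) = Pow(k, Rational(3, 2))
Add(Add(Add(387, 670), Pow(Add(-769, 225), Rational(1, 2))), Function('I')(Function('T')(-5))) = Add(Add(Add(387, 670), Pow(Add(-769, 225), Rational(1, 2))), Pow(4, Rational(3, 2))) = Add(Add(1057, Pow(-544, Rational(1, 2))), 8) = Add(Add(1057, Mul(4, I, Pow(34, Rational(1, 2)))), 8) = Add(1065, Mul(4, I, Pow(34, Rational(1, 2))))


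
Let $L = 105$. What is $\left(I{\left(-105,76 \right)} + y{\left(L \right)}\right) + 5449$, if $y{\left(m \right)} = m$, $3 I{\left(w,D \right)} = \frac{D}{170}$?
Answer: $\frac{1416308}{255} \approx 5554.1$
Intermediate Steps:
$I{\left(w,D \right)} = \frac{D}{510}$ ($I{\left(w,D \right)} = \frac{D \frac{1}{170}}{3} = \frac{\frac{1}{170} D}{3} = \frac{D}{510}$)
$\left(I{\left(-105,76 \right)} + y{\left(L \right)}\right) + 5449 = \left(\frac{1}{510} \cdot 76 + 105\right) + 5449 = \left(\frac{38}{255} + 105\right) + 5449 = \frac{26813}{255} + 5449 = \frac{1416308}{255}$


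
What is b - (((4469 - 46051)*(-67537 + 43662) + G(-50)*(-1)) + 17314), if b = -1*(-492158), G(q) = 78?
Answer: -992295328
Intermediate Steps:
b = 492158
b - (((4469 - 46051)*(-67537 + 43662) + G(-50)*(-1)) + 17314) = 492158 - (((4469 - 46051)*(-67537 + 43662) + 78*(-1)) + 17314) = 492158 - ((-41582*(-23875) - 78) + 17314) = 492158 - ((992770250 - 78) + 17314) = 492158 - (992770172 + 17314) = 492158 - 1*992787486 = 492158 - 992787486 = -992295328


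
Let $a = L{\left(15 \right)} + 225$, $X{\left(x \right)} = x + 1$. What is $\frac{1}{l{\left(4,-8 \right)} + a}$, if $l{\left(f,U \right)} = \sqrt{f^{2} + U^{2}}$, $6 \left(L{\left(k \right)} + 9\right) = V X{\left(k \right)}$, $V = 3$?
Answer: $\frac{14}{3131} - \frac{\sqrt{5}}{12524} \approx 0.0042929$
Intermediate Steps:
$X{\left(x \right)} = 1 + x$
$L{\left(k \right)} = - \frac{17}{2} + \frac{k}{2}$ ($L{\left(k \right)} = -9 + \frac{3 \left(1 + k\right)}{6} = -9 + \frac{3 + 3 k}{6} = -9 + \left(\frac{1}{2} + \frac{k}{2}\right) = - \frac{17}{2} + \frac{k}{2}$)
$a = 224$ ($a = \left(- \frac{17}{2} + \frac{1}{2} \cdot 15\right) + 225 = \left(- \frac{17}{2} + \frac{15}{2}\right) + 225 = -1 + 225 = 224$)
$l{\left(f,U \right)} = \sqrt{U^{2} + f^{2}}$
$\frac{1}{l{\left(4,-8 \right)} + a} = \frac{1}{\sqrt{\left(-8\right)^{2} + 4^{2}} + 224} = \frac{1}{\sqrt{64 + 16} + 224} = \frac{1}{\sqrt{80} + 224} = \frac{1}{4 \sqrt{5} + 224} = \frac{1}{224 + 4 \sqrt{5}}$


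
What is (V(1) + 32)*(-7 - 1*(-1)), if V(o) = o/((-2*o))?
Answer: -189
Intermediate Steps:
V(o) = -½ (V(o) = o*(-1/(2*o)) = -½)
(V(1) + 32)*(-7 - 1*(-1)) = (-½ + 32)*(-7 - 1*(-1)) = 63*(-7 + 1)/2 = (63/2)*(-6) = -189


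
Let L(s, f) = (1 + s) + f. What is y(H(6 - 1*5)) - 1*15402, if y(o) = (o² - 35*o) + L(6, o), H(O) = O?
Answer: -15428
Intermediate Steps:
L(s, f) = 1 + f + s
y(o) = 7 + o² - 34*o (y(o) = (o² - 35*o) + (1 + o + 6) = (o² - 35*o) + (7 + o) = 7 + o² - 34*o)
y(H(6 - 1*5)) - 1*15402 = (7 + (6 - 1*5)² - 34*(6 - 1*5)) - 1*15402 = (7 + (6 - 5)² - 34*(6 - 5)) - 15402 = (7 + 1² - 34*1) - 15402 = (7 + 1 - 34) - 15402 = -26 - 15402 = -15428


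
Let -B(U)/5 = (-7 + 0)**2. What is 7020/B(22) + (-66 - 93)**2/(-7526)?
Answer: -222741/6958 ≈ -32.012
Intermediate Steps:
B(U) = -245 (B(U) = -5*(-7 + 0)**2 = -5*(-7)**2 = -5*49 = -245)
7020/B(22) + (-66 - 93)**2/(-7526) = 7020/(-245) + (-66 - 93)**2/(-7526) = 7020*(-1/245) + (-159)**2*(-1/7526) = -1404/49 + 25281*(-1/7526) = -1404/49 - 477/142 = -222741/6958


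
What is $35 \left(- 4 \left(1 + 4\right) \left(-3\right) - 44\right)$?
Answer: $560$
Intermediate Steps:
$35 \left(- 4 \left(1 + 4\right) \left(-3\right) - 44\right) = 35 \left(\left(-4\right) 5 \left(-3\right) - 44\right) = 35 \left(\left(-20\right) \left(-3\right) - 44\right) = 35 \left(60 - 44\right) = 35 \cdot 16 = 560$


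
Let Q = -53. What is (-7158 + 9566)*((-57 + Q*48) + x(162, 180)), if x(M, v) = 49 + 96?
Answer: -5914048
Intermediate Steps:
x(M, v) = 145
(-7158 + 9566)*((-57 + Q*48) + x(162, 180)) = (-7158 + 9566)*((-57 - 53*48) + 145) = 2408*((-57 - 2544) + 145) = 2408*(-2601 + 145) = 2408*(-2456) = -5914048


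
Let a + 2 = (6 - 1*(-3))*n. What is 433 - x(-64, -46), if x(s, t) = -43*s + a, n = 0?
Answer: -2317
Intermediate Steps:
a = -2 (a = -2 + (6 - 1*(-3))*0 = -2 + (6 + 3)*0 = -2 + 9*0 = -2 + 0 = -2)
x(s, t) = -2 - 43*s (x(s, t) = -43*s - 2 = -2 - 43*s)
433 - x(-64, -46) = 433 - (-2 - 43*(-64)) = 433 - (-2 + 2752) = 433 - 1*2750 = 433 - 2750 = -2317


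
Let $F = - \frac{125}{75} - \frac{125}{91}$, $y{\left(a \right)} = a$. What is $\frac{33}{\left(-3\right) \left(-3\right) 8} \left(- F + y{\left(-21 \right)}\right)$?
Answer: $- \frac{53933}{6552} \approx -8.2315$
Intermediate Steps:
$F = - \frac{830}{273}$ ($F = \left(-125\right) \frac{1}{75} - \frac{125}{91} = - \frac{5}{3} - \frac{125}{91} = - \frac{830}{273} \approx -3.0403$)
$\frac{33}{\left(-3\right) \left(-3\right) 8} \left(- F + y{\left(-21 \right)}\right) = \frac{33}{\left(-3\right) \left(-3\right) 8} \left(\left(-1\right) \left(- \frac{830}{273}\right) - 21\right) = \frac{33}{9 \cdot 8} \left(\frac{830}{273} - 21\right) = \frac{33}{72} \left(- \frac{4903}{273}\right) = 33 \cdot \frac{1}{72} \left(- \frac{4903}{273}\right) = \frac{11}{24} \left(- \frac{4903}{273}\right) = - \frac{53933}{6552}$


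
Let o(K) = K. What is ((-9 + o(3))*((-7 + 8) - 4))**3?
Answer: 5832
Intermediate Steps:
((-9 + o(3))*((-7 + 8) - 4))**3 = ((-9 + 3)*((-7 + 8) - 4))**3 = (-6*(1 - 4))**3 = (-6*(-3))**3 = 18**3 = 5832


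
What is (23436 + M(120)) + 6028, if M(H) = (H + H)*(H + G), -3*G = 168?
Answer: 44824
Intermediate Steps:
G = -56 (G = -⅓*168 = -56)
M(H) = 2*H*(-56 + H) (M(H) = (H + H)*(H - 56) = (2*H)*(-56 + H) = 2*H*(-56 + H))
(23436 + M(120)) + 6028 = (23436 + 2*120*(-56 + 120)) + 6028 = (23436 + 2*120*64) + 6028 = (23436 + 15360) + 6028 = 38796 + 6028 = 44824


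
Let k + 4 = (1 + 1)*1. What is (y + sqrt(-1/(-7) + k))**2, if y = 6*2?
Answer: (84 + I*sqrt(91))**2/49 ≈ 142.14 + 32.706*I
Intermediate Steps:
y = 12
k = -2 (k = -4 + (1 + 1)*1 = -4 + 2*1 = -4 + 2 = -2)
(y + sqrt(-1/(-7) + k))**2 = (12 + sqrt(-1/(-7) - 2))**2 = (12 + sqrt(-1*(-1/7) - 2))**2 = (12 + sqrt(1/7 - 2))**2 = (12 + sqrt(-13/7))**2 = (12 + I*sqrt(91)/7)**2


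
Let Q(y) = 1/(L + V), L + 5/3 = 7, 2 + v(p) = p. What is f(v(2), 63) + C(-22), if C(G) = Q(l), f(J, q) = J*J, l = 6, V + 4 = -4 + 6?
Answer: 3/10 ≈ 0.30000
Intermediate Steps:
v(p) = -2 + p
V = -2 (V = -4 + (-4 + 6) = -4 + 2 = -2)
L = 16/3 (L = -5/3 + 7 = 16/3 ≈ 5.3333)
f(J, q) = J²
Q(y) = 3/10 (Q(y) = 1/(16/3 - 2) = 1/(10/3) = 3/10)
C(G) = 3/10
f(v(2), 63) + C(-22) = (-2 + 2)² + 3/10 = 0² + 3/10 = 0 + 3/10 = 3/10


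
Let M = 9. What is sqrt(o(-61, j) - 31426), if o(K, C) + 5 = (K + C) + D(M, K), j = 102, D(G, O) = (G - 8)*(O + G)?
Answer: I*sqrt(31442) ≈ 177.32*I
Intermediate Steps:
D(G, O) = (-8 + G)*(G + O)
o(K, C) = 4 + C + 2*K (o(K, C) = -5 + ((K + C) + (9**2 - 8*9 - 8*K + 9*K)) = -5 + ((C + K) + (81 - 72 - 8*K + 9*K)) = -5 + ((C + K) + (9 + K)) = -5 + (9 + C + 2*K) = 4 + C + 2*K)
sqrt(o(-61, j) - 31426) = sqrt((4 + 102 + 2*(-61)) - 31426) = sqrt((4 + 102 - 122) - 31426) = sqrt(-16 - 31426) = sqrt(-31442) = I*sqrt(31442)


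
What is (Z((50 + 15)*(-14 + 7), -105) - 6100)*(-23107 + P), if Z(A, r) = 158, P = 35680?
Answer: -74708766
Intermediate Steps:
(Z((50 + 15)*(-14 + 7), -105) - 6100)*(-23107 + P) = (158 - 6100)*(-23107 + 35680) = -5942*12573 = -74708766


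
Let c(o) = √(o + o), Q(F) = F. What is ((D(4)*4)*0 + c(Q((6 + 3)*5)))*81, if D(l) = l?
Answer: 243*√10 ≈ 768.43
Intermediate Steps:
c(o) = √2*√o (c(o) = √(2*o) = √2*√o)
((D(4)*4)*0 + c(Q((6 + 3)*5)))*81 = ((4*4)*0 + √2*√((6 + 3)*5))*81 = (16*0 + √2*√(9*5))*81 = (0 + √2*√45)*81 = (0 + √2*(3*√5))*81 = (0 + 3*√10)*81 = (3*√10)*81 = 243*√10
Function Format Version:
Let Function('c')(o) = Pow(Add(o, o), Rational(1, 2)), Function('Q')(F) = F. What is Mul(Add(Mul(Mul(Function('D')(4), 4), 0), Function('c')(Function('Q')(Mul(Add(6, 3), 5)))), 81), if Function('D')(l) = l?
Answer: Mul(243, Pow(10, Rational(1, 2))) ≈ 768.43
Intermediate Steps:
Function('c')(o) = Mul(Pow(2, Rational(1, 2)), Pow(o, Rational(1, 2))) (Function('c')(o) = Pow(Mul(2, o), Rational(1, 2)) = Mul(Pow(2, Rational(1, 2)), Pow(o, Rational(1, 2))))
Mul(Add(Mul(Mul(Function('D')(4), 4), 0), Function('c')(Function('Q')(Mul(Add(6, 3), 5)))), 81) = Mul(Add(Mul(Mul(4, 4), 0), Mul(Pow(2, Rational(1, 2)), Pow(Mul(Add(6, 3), 5), Rational(1, 2)))), 81) = Mul(Add(Mul(16, 0), Mul(Pow(2, Rational(1, 2)), Pow(Mul(9, 5), Rational(1, 2)))), 81) = Mul(Add(0, Mul(Pow(2, Rational(1, 2)), Pow(45, Rational(1, 2)))), 81) = Mul(Add(0, Mul(Pow(2, Rational(1, 2)), Mul(3, Pow(5, Rational(1, 2))))), 81) = Mul(Add(0, Mul(3, Pow(10, Rational(1, 2)))), 81) = Mul(Mul(3, Pow(10, Rational(1, 2))), 81) = Mul(243, Pow(10, Rational(1, 2)))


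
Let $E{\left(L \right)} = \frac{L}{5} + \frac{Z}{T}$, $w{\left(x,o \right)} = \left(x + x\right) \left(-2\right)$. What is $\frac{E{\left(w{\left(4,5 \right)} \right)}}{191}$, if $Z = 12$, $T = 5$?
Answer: $- \frac{4}{955} \approx -0.0041885$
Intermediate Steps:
$w{\left(x,o \right)} = - 4 x$ ($w{\left(x,o \right)} = 2 x \left(-2\right) = - 4 x$)
$E{\left(L \right)} = \frac{12}{5} + \frac{L}{5}$ ($E{\left(L \right)} = \frac{L}{5} + \frac{12}{5} = \frac{12}{5} + \frac{L}{5}$)
$\frac{E{\left(w{\left(4,5 \right)} \right)}}{191} = \frac{\frac{12}{5} + \frac{\left(-4\right) 4}{5}}{191} = \left(\frac{12}{5} + \frac{1}{5} \left(-16\right)\right) \frac{1}{191} = \left(\frac{12}{5} - \frac{16}{5}\right) \frac{1}{191} = \left(- \frac{4}{5}\right) \frac{1}{191} = - \frac{4}{955}$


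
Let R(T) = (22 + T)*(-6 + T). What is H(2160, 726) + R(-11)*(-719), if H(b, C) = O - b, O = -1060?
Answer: 131233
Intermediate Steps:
H(b, C) = -1060 - b
R(T) = (-6 + T)*(22 + T)
H(2160, 726) + R(-11)*(-719) = (-1060 - 1*2160) + (-132 + (-11)**2 + 16*(-11))*(-719) = (-1060 - 2160) + (-132 + 121 - 176)*(-719) = -3220 - 187*(-719) = -3220 + 134453 = 131233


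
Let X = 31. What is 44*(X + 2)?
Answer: 1452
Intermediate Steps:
44*(X + 2) = 44*(31 + 2) = 44*33 = 1452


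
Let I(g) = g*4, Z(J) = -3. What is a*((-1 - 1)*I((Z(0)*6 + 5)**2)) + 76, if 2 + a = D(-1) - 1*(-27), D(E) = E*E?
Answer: -35076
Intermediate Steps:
D(E) = E**2
I(g) = 4*g
a = 26 (a = -2 + ((-1)**2 - 1*(-27)) = -2 + (1 + 27) = -2 + 28 = 26)
a*((-1 - 1)*I((Z(0)*6 + 5)**2)) + 76 = 26*((-1 - 1)*(4*(-3*6 + 5)**2)) + 76 = 26*(-8*(-18 + 5)**2) + 76 = 26*(-8*(-13)**2) + 76 = 26*(-8*169) + 76 = 26*(-2*676) + 76 = 26*(-1352) + 76 = -35152 + 76 = -35076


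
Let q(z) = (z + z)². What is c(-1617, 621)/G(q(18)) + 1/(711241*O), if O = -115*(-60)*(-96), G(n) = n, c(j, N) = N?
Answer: 225747893399/471126038400 ≈ 0.47917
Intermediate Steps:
q(z) = 4*z² (q(z) = (2*z)² = 4*z²)
O = -662400 (O = 6900*(-96) = -662400)
c(-1617, 621)/G(q(18)) + 1/(711241*O) = 621/((4*18²)) + 1/(711241*(-662400)) = 621/((4*324)) + (1/711241)*(-1/662400) = 621/1296 - 1/471126038400 = 621*(1/1296) - 1/471126038400 = 23/48 - 1/471126038400 = 225747893399/471126038400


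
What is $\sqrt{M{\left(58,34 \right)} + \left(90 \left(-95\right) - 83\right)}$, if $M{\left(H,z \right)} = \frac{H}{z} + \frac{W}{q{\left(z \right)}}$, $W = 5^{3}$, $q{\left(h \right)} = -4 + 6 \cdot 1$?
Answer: $\frac{3 i \sqrt{1100614}}{34} \approx 92.568 i$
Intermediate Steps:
$q{\left(h \right)} = 2$ ($q{\left(h \right)} = -4 + 6 = 2$)
$W = 125$
$M{\left(H,z \right)} = \frac{125}{2} + \frac{H}{z}$ ($M{\left(H,z \right)} = \frac{H}{z} + \frac{125}{2} = \frac{125}{2} + \frac{H}{z}$)
$\sqrt{M{\left(58,34 \right)} + \left(90 \left(-95\right) - 83\right)} = \sqrt{\left(\frac{125}{2} + \frac{58}{34}\right) + \left(90 \left(-95\right) - 83\right)} = \sqrt{\left(\frac{125}{2} + 58 \cdot \frac{1}{34}\right) - 8633} = \sqrt{\left(\frac{125}{2} + \frac{29}{17}\right) - 8633} = \sqrt{\frac{2183}{34} - 8633} = \sqrt{- \frac{291339}{34}} = \frac{3 i \sqrt{1100614}}{34}$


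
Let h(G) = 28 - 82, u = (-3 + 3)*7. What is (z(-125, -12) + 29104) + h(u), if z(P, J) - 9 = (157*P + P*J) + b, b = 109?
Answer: 11043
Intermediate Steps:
u = 0 (u = 0*7 = 0)
z(P, J) = 118 + 157*P + J*P (z(P, J) = 9 + ((157*P + P*J) + 109) = 9 + ((157*P + J*P) + 109) = 9 + (109 + 157*P + J*P) = 118 + 157*P + J*P)
h(G) = -54
(z(-125, -12) + 29104) + h(u) = ((118 + 157*(-125) - 12*(-125)) + 29104) - 54 = ((118 - 19625 + 1500) + 29104) - 54 = (-18007 + 29104) - 54 = 11097 - 54 = 11043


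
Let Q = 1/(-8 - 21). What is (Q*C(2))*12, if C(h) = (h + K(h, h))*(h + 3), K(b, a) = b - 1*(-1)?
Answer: -300/29 ≈ -10.345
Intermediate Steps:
K(b, a) = 1 + b (K(b, a) = b + 1 = 1 + b)
Q = -1/29 (Q = 1/(-29) = -1/29 ≈ -0.034483)
C(h) = (1 + 2*h)*(3 + h) (C(h) = (h + (1 + h))*(h + 3) = (1 + 2*h)*(3 + h))
(Q*C(2))*12 = -(3 + 2*2² + 7*2)/29*12 = -(3 + 2*4 + 14)/29*12 = -(3 + 8 + 14)/29*12 = -1/29*25*12 = -25/29*12 = -300/29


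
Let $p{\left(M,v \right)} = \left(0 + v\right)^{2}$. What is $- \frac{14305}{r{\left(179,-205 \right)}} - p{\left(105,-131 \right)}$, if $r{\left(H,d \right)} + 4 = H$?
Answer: $- \frac{603496}{35} \approx -17243.0$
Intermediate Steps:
$r{\left(H,d \right)} = -4 + H$
$p{\left(M,v \right)} = v^{2}$
$- \frac{14305}{r{\left(179,-205 \right)}} - p{\left(105,-131 \right)} = - \frac{14305}{-4 + 179} - \left(-131\right)^{2} = - \frac{14305}{175} - 17161 = \left(-14305\right) \frac{1}{175} - 17161 = - \frac{2861}{35} - 17161 = - \frac{603496}{35}$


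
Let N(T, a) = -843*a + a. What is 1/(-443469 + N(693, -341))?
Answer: -1/156347 ≈ -6.3960e-6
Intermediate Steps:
N(T, a) = -842*a
1/(-443469 + N(693, -341)) = 1/(-443469 - 842*(-341)) = 1/(-443469 + 287122) = 1/(-156347) = -1/156347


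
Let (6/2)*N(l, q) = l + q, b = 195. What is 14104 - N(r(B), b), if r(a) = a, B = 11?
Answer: 42106/3 ≈ 14035.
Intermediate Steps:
N(l, q) = l/3 + q/3 (N(l, q) = (l + q)/3 = l/3 + q/3)
14104 - N(r(B), b) = 14104 - ((⅓)*11 + (⅓)*195) = 14104 - (11/3 + 65) = 14104 - 1*206/3 = 14104 - 206/3 = 42106/3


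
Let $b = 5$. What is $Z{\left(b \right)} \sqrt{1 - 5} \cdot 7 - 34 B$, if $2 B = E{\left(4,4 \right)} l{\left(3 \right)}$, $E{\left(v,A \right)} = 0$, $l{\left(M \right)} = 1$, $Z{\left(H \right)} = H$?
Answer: $70 i \approx 70.0 i$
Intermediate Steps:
$B = 0$ ($B = \frac{0 \cdot 1}{2} = \frac{1}{2} \cdot 0 = 0$)
$Z{\left(b \right)} \sqrt{1 - 5} \cdot 7 - 34 B = 5 \sqrt{1 - 5} \cdot 7 - 0 = 5 \sqrt{-4} \cdot 7 + 0 = 5 \cdot 2 i 7 + 0 = 10 i 7 + 0 = 70 i + 0 = 70 i$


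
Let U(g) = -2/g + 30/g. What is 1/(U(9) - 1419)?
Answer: -9/12743 ≈ -0.00070627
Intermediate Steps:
U(g) = 28/g
1/(U(9) - 1419) = 1/(28/9 - 1419) = 1/(-12743/9) = -9/12743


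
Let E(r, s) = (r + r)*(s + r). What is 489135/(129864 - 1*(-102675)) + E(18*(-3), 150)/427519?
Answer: 68901180571/33138280247 ≈ 2.0792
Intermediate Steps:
E(r, s) = 2*r*(r + s) (E(r, s) = (2*r)*(r + s) = 2*r*(r + s))
489135/(129864 - 1*(-102675)) + E(18*(-3), 150)/427519 = 489135/(129864 - 1*(-102675)) + (2*(18*(-3))*(18*(-3) + 150))/427519 = 489135/(129864 + 102675) + (2*(-54)*(-54 + 150))*(1/427519) = 489135/232539 + (2*(-54)*96)*(1/427519) = 489135*(1/232539) - 10368*1/427519 = 163045/77513 - 10368/427519 = 68901180571/33138280247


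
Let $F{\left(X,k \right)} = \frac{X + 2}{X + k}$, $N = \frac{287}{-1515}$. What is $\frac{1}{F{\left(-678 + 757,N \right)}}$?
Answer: $\frac{119398}{122715} \approx 0.97297$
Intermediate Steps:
$N = - \frac{287}{1515}$ ($N = 287 \left(- \frac{1}{1515}\right) = - \frac{287}{1515} \approx -0.18944$)
$F{\left(X,k \right)} = \frac{2 + X}{X + k}$
$\frac{1}{F{\left(-678 + 757,N \right)}} = \frac{1}{\frac{1}{\left(-678 + 757\right) - \frac{287}{1515}} \left(2 + \left(-678 + 757\right)\right)} = \frac{1}{\frac{1}{79 - \frac{287}{1515}} \left(2 + 79\right)} = \frac{1}{\frac{1}{\frac{119398}{1515}} \cdot 81} = \frac{1}{\frac{1515}{119398} \cdot 81} = \frac{1}{\frac{122715}{119398}} = \frac{119398}{122715}$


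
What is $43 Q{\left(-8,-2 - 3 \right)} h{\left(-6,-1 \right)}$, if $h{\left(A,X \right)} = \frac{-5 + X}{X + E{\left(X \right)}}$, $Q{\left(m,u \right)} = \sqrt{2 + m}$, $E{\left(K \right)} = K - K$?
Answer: $258 i \sqrt{6} \approx 631.97 i$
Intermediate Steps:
$E{\left(K \right)} = 0$
$h{\left(A,X \right)} = \frac{-5 + X}{X}$ ($h{\left(A,X \right)} = \frac{-5 + X}{X + 0} = \frac{-5 + X}{X}$)
$43 Q{\left(-8,-2 - 3 \right)} h{\left(-6,-1 \right)} = 43 \sqrt{2 - 8} \frac{-5 - 1}{-1} = 43 \sqrt{-6} \left(\left(-1\right) \left(-6\right)\right) = 43 i \sqrt{6} \cdot 6 = 258 i \sqrt{6}$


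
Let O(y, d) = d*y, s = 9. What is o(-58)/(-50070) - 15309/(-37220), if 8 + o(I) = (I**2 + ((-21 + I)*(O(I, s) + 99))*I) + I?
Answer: 7278305299/186360540 ≈ 39.055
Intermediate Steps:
o(I) = -8 + I + I**2 + I*(-21 + I)*(99 + 9*I) (o(I) = -8 + ((I**2 + ((-21 + I)*(9*I + 99))*I) + I) = -8 + ((I**2 + ((-21 + I)*(99 + 9*I))*I) + I) = -8 + ((I**2 + I*(-21 + I)*(99 + 9*I)) + I) = -8 + (I + I**2 + I*(-21 + I)*(99 + 9*I)) = -8 + I + I**2 + I*(-21 + I)*(99 + 9*I))
o(-58)/(-50070) - 15309/(-37220) = (-8 - 2078*(-58) - 89*(-58)**2 + 9*(-58)**3)/(-50070) - 15309/(-37220) = (-8 + 120524 - 89*3364 + 9*(-195112))*(-1/50070) - 15309*(-1/37220) = (-8 + 120524 - 299396 - 1756008)*(-1/50070) + 15309/37220 = -1934888*(-1/50070) + 15309/37220 = 967444/25035 + 15309/37220 = 7278305299/186360540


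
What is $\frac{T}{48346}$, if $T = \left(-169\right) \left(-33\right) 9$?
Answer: $\frac{50193}{48346} \approx 1.0382$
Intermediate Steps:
$T = 50193$ ($T = 5577 \cdot 9 = 50193$)
$\frac{T}{48346} = \frac{50193}{48346}$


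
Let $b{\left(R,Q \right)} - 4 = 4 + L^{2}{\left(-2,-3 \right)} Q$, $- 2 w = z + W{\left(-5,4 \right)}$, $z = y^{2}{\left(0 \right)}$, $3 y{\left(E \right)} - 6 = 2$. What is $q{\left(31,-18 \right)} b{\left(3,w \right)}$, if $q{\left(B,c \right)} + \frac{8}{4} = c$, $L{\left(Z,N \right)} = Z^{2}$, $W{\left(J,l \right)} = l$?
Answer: $\frac{14560}{9} \approx 1617.8$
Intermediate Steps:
$y{\left(E \right)} = \frac{8}{3}$ ($y{\left(E \right)} = 2 + \frac{1}{3} \cdot 2 = 2 + \frac{2}{3} = \frac{8}{3}$)
$z = \frac{64}{9}$ ($z = \left(\frac{8}{3}\right)^{2} = \frac{64}{9} \approx 7.1111$)
$q{\left(B,c \right)} = -2 + c$
$w = - \frac{50}{9}$ ($w = - \frac{\frac{64}{9} + 4}{2} = \left(- \frac{1}{2}\right) \frac{100}{9} = - \frac{50}{9} \approx -5.5556$)
$b{\left(R,Q \right)} = 8 + 16 Q$ ($b{\left(R,Q \right)} = 4 + \left(4 + \left(\left(-2\right)^{2}\right)^{2} Q\right) = 4 + \left(4 + 4^{2} Q\right) = 4 + \left(4 + 16 Q\right) = 8 + 16 Q$)
$q{\left(31,-18 \right)} b{\left(3,w \right)} = \left(-2 - 18\right) \left(8 + 16 \left(- \frac{50}{9}\right)\right) = - 20 \left(8 - \frac{800}{9}\right) = \left(-20\right) \left(- \frac{728}{9}\right) = \frac{14560}{9}$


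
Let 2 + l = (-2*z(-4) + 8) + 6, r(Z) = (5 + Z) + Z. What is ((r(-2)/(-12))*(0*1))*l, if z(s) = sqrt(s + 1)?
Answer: 0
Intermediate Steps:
r(Z) = 5 + 2*Z
z(s) = sqrt(1 + s)
l = 12 - 2*I*sqrt(3) (l = -2 + ((-2*sqrt(1 - 4) + 8) + 6) = -2 + ((-2*I*sqrt(3) + 8) + 6) = -2 + ((8 - 2*I*sqrt(3)) + 6) = -2 + (14 - 2*I*sqrt(3)) = 12 - 2*I*sqrt(3) ≈ 12.0 - 3.4641*I)
((r(-2)/(-12))*(0*1))*l = (((5 + 2*(-2))/(-12))*(0*1))*(12 - 2*I*sqrt(3)) = (((5 - 4)*(-1/12))*0)*(12 - 2*I*sqrt(3)) = ((1*(-1/12))*0)*(12 - 2*I*sqrt(3)) = (-1/12*0)*(12 - 2*I*sqrt(3)) = 0*(12 - 2*I*sqrt(3)) = 0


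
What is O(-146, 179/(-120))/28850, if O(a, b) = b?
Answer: -179/3462000 ≈ -5.1704e-5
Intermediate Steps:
O(-146, 179/(-120))/28850 = (179/(-120))/28850 = (179*(-1/120))*(1/28850) = -179/120*1/28850 = -179/3462000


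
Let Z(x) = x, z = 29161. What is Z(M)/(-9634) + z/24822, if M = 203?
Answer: 68974552/59783787 ≈ 1.1537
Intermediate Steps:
Z(M)/(-9634) + z/24822 = 203/(-9634) + 29161/24822 = 203*(-1/9634) + 29161*(1/24822) = -203/9634 + 29161/24822 = 68974552/59783787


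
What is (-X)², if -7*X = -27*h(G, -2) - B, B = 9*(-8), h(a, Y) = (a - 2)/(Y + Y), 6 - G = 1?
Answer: 136161/784 ≈ 173.67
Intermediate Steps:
G = 5 (G = 6 - 1*1 = 6 - 1 = 5)
h(a, Y) = (-2 + a)/(2*Y) (h(a, Y) = (-2 + a)/((2*Y)) = (-2 + a)*(1/(2*Y)) = (-2 + a)/(2*Y))
B = -72
X = -369/28 (X = -(-27*(-2 + 5)/(2*(-2)) - 1*(-72))/7 = -(-27*(-1)*3/(2*2) + 72)/7 = -(-27*(-¾) + 72)/7 = -(81/4 + 72)/7 = -⅐*369/4 = -369/28 ≈ -13.179)
(-X)² = (-1*(-369/28))² = (369/28)² = 136161/784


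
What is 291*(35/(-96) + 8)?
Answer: 71101/32 ≈ 2221.9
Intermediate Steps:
291*(35/(-96) + 8) = 291*(35*(-1/96) + 8) = 291*(-35/96 + 8) = 291*(733/96) = 71101/32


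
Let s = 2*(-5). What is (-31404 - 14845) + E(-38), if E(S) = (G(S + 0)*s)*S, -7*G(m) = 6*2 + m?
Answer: -313863/7 ≈ -44838.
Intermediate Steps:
s = -10
G(m) = -12/7 - m/7 (G(m) = -(6*2 + m)/7 = -(12 + m)/7 = -12/7 - m/7)
E(S) = S*(120/7 + 10*S/7) (E(S) = ((-12/7 - (S + 0)/7)*(-10))*S = ((-12/7 - S/7)*(-10))*S = (120/7 + 10*S/7)*S = S*(120/7 + 10*S/7))
(-31404 - 14845) + E(-38) = (-31404 - 14845) + (10/7)*(-38)*(12 - 38) = -46249 + (10/7)*(-38)*(-26) = -46249 + 9880/7 = -313863/7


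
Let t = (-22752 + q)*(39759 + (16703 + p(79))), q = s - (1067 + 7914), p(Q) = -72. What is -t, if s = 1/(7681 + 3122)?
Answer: 19331146011220/10803 ≈ 1.7894e+9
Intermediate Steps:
s = 1/10803 ≈ 9.2567e-5
q = -97021742/10803 (q = 1/10803 - (1067 + 7914) = 1/10803 - 1*8981 = 1/10803 - 8981 = -97021742/10803 ≈ -8981.0)
t = -19331146011220/10803 (t = (-22752 - 97021742/10803)*(39759 + (16703 - 72)) = -342811598*(39759 + 16631)/10803 = -342811598/10803*56390 = -19331146011220/10803 ≈ -1.7894e+9)
-t = -1*(-19331146011220/10803) = 19331146011220/10803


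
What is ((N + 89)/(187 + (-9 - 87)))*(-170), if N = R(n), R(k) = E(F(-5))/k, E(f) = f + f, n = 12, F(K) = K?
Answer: -44965/273 ≈ -164.71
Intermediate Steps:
E(f) = 2*f
R(k) = -10/k (R(k) = (2*(-5))/k = -10/k)
N = -⅚ (N = -10/12 = -10*1/12 = -⅚ ≈ -0.83333)
((N + 89)/(187 + (-9 - 87)))*(-170) = ((-⅚ + 89)/(187 + (-9 - 87)))*(-170) = (529/(6*(187 - 96)))*(-170) = ((529/6)/91)*(-170) = ((529/6)*(1/91))*(-170) = (529/546)*(-170) = -44965/273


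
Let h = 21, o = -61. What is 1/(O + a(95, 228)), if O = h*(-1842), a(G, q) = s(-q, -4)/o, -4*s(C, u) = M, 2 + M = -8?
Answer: -122/4719209 ≈ -2.5852e-5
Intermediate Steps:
M = -10 (M = -2 - 8 = -10)
s(C, u) = 5/2 (s(C, u) = -¼*(-10) = 5/2)
a(G, q) = -5/122 (a(G, q) = (5/2)/(-61) = (5/2)*(-1/61) = -5/122)
O = -38682 (O = 21*(-1842) = -38682)
1/(O + a(95, 228)) = 1/(-38682 - 5/122) = 1/(-4719209/122) = -122/4719209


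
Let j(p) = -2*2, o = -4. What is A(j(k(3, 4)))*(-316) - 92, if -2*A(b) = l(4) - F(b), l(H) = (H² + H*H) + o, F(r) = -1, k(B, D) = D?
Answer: 4490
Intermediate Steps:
l(H) = -4 + 2*H² (l(H) = (H² + H*H) - 4 = (H² + H²) - 4 = 2*H² - 4 = -4 + 2*H²)
j(p) = -4
A(b) = -29/2 (A(b) = -((-4 + 2*4²) - 1*(-1))/2 = -((-4 + 2*16) + 1)/2 = -((-4 + 32) + 1)/2 = -(28 + 1)/2 = -½*29 = -29/2)
A(j(k(3, 4)))*(-316) - 92 = -29/2*(-316) - 92 = 4582 - 92 = 4490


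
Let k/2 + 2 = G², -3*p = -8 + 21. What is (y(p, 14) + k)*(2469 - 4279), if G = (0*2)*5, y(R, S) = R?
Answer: 45250/3 ≈ 15083.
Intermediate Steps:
p = -13/3 (p = -(-8 + 21)/3 = -⅓*13 = -13/3 ≈ -4.3333)
G = 0 (G = 0*5 = 0)
k = -4 (k = -4 + 2*0² = -4 + 2*0 = -4 + 0 = -4)
(y(p, 14) + k)*(2469 - 4279) = (-13/3 - 4)*(2469 - 4279) = -25/3*(-1810) = 45250/3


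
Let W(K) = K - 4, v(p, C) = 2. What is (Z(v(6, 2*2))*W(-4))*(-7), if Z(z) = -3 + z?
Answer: -56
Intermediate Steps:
W(K) = -4 + K
(Z(v(6, 2*2))*W(-4))*(-7) = ((-3 + 2)*(-4 - 4))*(-7) = -1*(-8)*(-7) = 8*(-7) = -56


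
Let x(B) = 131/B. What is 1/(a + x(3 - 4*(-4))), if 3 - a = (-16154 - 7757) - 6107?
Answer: 19/570530 ≈ 3.3302e-5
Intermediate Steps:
a = 30021 (a = 3 - ((-16154 - 7757) - 6107) = 3 - (-23911 - 6107) = 3 - 1*(-30018) = 3 + 30018 = 30021)
1/(a + x(3 - 4*(-4))) = 1/(30021 + 131/(3 - 4*(-4))) = 1/(30021 + 131/(3 + 16)) = 1/(30021 + 131/19) = 1/(570530/19) = 19/570530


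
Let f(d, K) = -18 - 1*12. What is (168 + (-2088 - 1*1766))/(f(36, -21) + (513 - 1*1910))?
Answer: 3686/1427 ≈ 2.5830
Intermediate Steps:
f(d, K) = -30 (f(d, K) = -18 - 12 = -30)
(168 + (-2088 - 1*1766))/(f(36, -21) + (513 - 1*1910)) = (168 + (-2088 - 1*1766))/(-30 + (513 - 1*1910)) = (168 + (-2088 - 1766))/(-30 + (513 - 1910)) = (168 - 3854)/(-30 - 1397) = -3686/(-1427) = -3686*(-1/1427) = 3686/1427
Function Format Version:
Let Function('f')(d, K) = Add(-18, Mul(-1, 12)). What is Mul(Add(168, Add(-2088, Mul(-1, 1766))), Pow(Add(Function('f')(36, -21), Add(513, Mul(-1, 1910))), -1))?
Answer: Rational(3686, 1427) ≈ 2.5830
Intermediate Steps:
Function('f')(d, K) = -30 (Function('f')(d, K) = Add(-18, -12) = -30)
Mul(Add(168, Add(-2088, Mul(-1, 1766))), Pow(Add(Function('f')(36, -21), Add(513, Mul(-1, 1910))), -1)) = Mul(Add(168, Add(-2088, Mul(-1, 1766))), Pow(Add(-30, Add(513, Mul(-1, 1910))), -1)) = Mul(Add(168, Add(-2088, -1766)), Pow(Add(-30, Add(513, -1910)), -1)) = Mul(Add(168, -3854), Pow(Add(-30, -1397), -1)) = Mul(-3686, Pow(-1427, -1)) = Mul(-3686, Rational(-1, 1427)) = Rational(3686, 1427)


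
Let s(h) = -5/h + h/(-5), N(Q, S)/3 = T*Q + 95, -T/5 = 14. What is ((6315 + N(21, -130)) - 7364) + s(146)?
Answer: -3798361/730 ≈ -5203.2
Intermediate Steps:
T = -70 (T = -5*14 = -70)
N(Q, S) = 285 - 210*Q (N(Q, S) = 3*(-70*Q + 95) = 3*(95 - 70*Q) = 285 - 210*Q)
s(h) = -5/h - h/5 (s(h) = -5/h + h*(-⅕) = -5/h - h/5)
((6315 + N(21, -130)) - 7364) + s(146) = ((6315 + (285 - 210*21)) - 7364) + (-5/146 - ⅕*146) = ((6315 + (285 - 4410)) - 7364) + (-5*1/146 - 146/5) = ((6315 - 4125) - 7364) + (-5/146 - 146/5) = (2190 - 7364) - 21341/730 = -5174 - 21341/730 = -3798361/730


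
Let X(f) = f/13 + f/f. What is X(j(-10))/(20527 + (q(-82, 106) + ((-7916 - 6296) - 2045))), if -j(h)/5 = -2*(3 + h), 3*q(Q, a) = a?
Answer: -171/167908 ≈ -0.0010184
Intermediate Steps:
q(Q, a) = a/3
j(h) = 30 + 10*h (j(h) = -(-10)*(3 + h) = -5*(-6 - 2*h) = 30 + 10*h)
X(f) = 1 + f/13 (X(f) = f*(1/13) + 1 = f/13 + 1 = 1 + f/13)
X(j(-10))/(20527 + (q(-82, 106) + ((-7916 - 6296) - 2045))) = (1 + (30 + 10*(-10))/13)/(20527 + ((⅓)*106 + ((-7916 - 6296) - 2045))) = (1 + (30 - 100)/13)/(20527 + (106/3 + (-14212 - 2045))) = (1 + (1/13)*(-70))/(20527 + (106/3 - 16257)) = (1 - 70/13)/(20527 - 48665/3) = -57/(13*12916/3) = -57/13*3/12916 = -171/167908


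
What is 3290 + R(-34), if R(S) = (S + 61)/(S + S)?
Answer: 223693/68 ≈ 3289.6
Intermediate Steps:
R(S) = (61 + S)/(2*S) (R(S) = (61 + S)/((2*S)) = (61 + S)*(1/(2*S)) = (61 + S)/(2*S))
3290 + R(-34) = 3290 + (1/2)*(61 - 34)/(-34) = 3290 + (1/2)*(-1/34)*27 = 3290 - 27/68 = 223693/68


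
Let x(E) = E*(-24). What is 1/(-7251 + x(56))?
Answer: -1/8595 ≈ -0.00011635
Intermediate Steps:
x(E) = -24*E
1/(-7251 + x(56)) = 1/(-7251 - 24*56) = 1/(-7251 - 1344) = 1/(-8595) = -1/8595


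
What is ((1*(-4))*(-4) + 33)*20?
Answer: 980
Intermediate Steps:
((1*(-4))*(-4) + 33)*20 = (-4*(-4) + 33)*20 = (16 + 33)*20 = 49*20 = 980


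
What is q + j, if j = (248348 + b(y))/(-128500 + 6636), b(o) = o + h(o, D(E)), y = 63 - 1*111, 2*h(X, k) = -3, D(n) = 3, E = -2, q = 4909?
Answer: 1195964155/243728 ≈ 4907.0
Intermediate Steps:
h(X, k) = -3/2 (h(X, k) = (½)*(-3) = -3/2)
y = -48 (y = 63 - 111 = -48)
b(o) = -3/2 + o (b(o) = o - 3/2 = -3/2 + o)
j = -496597/243728 (j = (248348 + (-3/2 - 48))/(-128500 + 6636) = (248348 - 99/2)/(-121864) = (496597/2)*(-1/121864) = -496597/243728 ≈ -2.0375)
q + j = 4909 - 496597/243728 = 1195964155/243728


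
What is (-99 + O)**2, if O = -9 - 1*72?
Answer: 32400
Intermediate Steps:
O = -81 (O = -9 - 72 = -81)
(-99 + O)**2 = (-99 - 81)**2 = (-180)**2 = 32400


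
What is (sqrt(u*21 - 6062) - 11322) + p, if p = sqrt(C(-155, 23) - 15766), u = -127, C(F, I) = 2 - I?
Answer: -11322 + I*sqrt(8729) + I*sqrt(15787) ≈ -11322.0 + 219.08*I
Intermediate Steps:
p = I*sqrt(15787) (p = sqrt((2 - 1*23) - 15766) = sqrt((2 - 23) - 15766) = sqrt(-21 - 15766) = sqrt(-15787) = I*sqrt(15787) ≈ 125.65*I)
(sqrt(u*21 - 6062) - 11322) + p = (sqrt(-127*21 - 6062) - 11322) + I*sqrt(15787) = (sqrt(-2667 - 6062) - 11322) + I*sqrt(15787) = (sqrt(-8729) - 11322) + I*sqrt(15787) = (I*sqrt(8729) - 11322) + I*sqrt(15787) = (-11322 + I*sqrt(8729)) + I*sqrt(15787) = -11322 + I*sqrt(8729) + I*sqrt(15787)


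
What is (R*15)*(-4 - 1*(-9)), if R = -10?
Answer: -750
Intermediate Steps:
(R*15)*(-4 - 1*(-9)) = (-10*15)*(-4 - 1*(-9)) = -150*(-4 + 9) = -150*5 = -750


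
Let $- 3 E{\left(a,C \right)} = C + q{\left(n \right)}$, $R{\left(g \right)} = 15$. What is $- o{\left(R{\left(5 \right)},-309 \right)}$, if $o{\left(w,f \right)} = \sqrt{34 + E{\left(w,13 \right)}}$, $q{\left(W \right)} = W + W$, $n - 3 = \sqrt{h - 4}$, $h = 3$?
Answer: $- \frac{\sqrt{249 - 6 i}}{3} \approx -5.2603 + 0.063368 i$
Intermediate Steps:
$n = 3 + i$ ($n = 3 + \sqrt{3 - 4} = 3 + \sqrt{-1} = 3 + i \approx 3.0 + 1.0 i$)
$q{\left(W \right)} = 2 W$
$E{\left(a,C \right)} = -2 - \frac{2 i}{3} - \frac{C}{3}$ ($E{\left(a,C \right)} = - \frac{C + 2 \left(3 + i\right)}{3} = - \frac{C + \left(6 + 2 i\right)}{3} = - \frac{6 + C + 2 i}{3} = -2 - \frac{2 i}{3} - \frac{C}{3}$)
$o{\left(w,f \right)} = \sqrt{\frac{83}{3} - \frac{2 i}{3}}$ ($o{\left(w,f \right)} = \sqrt{34 - \left(\frac{19}{3} + \frac{2 i}{3}\right)} = \sqrt{\frac{83}{3} - \frac{2 i}{3}}$)
$- o{\left(R{\left(5 \right)},-309 \right)} = - \frac{\sqrt{249 - 6 i}}{3}$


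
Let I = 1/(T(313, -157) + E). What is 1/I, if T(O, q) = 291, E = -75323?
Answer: -75032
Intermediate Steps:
I = -1/75032 (I = 1/(291 - 75323) = 1/(-75032) = -1/75032 ≈ -1.3328e-5)
1/I = 1/(-1/75032) = -75032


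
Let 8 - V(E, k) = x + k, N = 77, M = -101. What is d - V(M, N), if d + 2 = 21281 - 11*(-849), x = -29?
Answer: 30658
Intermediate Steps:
V(E, k) = 37 - k (V(E, k) = 8 - (-29 + k) = 8 + (29 - k) = 37 - k)
d = 30618 (d = -2 + (21281 - 11*(-849)) = -2 + (21281 - 1*(-9339)) = -2 + (21281 + 9339) = -2 + 30620 = 30618)
d - V(M, N) = 30618 - (37 - 1*77) = 30618 - (37 - 77) = 30618 - 1*(-40) = 30618 + 40 = 30658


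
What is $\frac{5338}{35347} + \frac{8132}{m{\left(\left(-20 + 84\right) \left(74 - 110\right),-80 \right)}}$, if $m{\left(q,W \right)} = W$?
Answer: $- \frac{71753691}{706940} \approx -101.5$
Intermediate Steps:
$\frac{5338}{35347} + \frac{8132}{m{\left(\left(-20 + 84\right) \left(74 - 110\right),-80 \right)}} = \frac{5338}{35347} + \frac{8132}{-80} = 5338 \cdot \frac{1}{35347} + 8132 \left(- \frac{1}{80}\right) = \frac{5338}{35347} - \frac{2033}{20} = - \frac{71753691}{706940}$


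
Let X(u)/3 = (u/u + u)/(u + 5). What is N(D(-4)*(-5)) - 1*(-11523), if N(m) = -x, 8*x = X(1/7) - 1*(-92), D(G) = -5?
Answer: 138137/12 ≈ 11511.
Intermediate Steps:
X(u) = 3*(1 + u)/(5 + u) (X(u) = 3*((u/u + u)/(u + 5)) = 3*((1 + u)/(5 + u)) = 3*(1 + u)/(5 + u))
x = 139/12 (x = (3*(1 + 1/7)/(5 + 1/7) - 1*(-92))/8 = (3*(1 + 1/7)/(5 + 1/7) + 92)/8 = (3*(8/7)/(36/7) + 92)/8 = (3*(7/36)*(8/7) + 92)/8 = (2/3 + 92)/8 = (1/8)*(278/3) = 139/12 ≈ 11.583)
N(m) = -139/12 (N(m) = -1*139/12 = -139/12)
N(D(-4)*(-5)) - 1*(-11523) = -139/12 - 1*(-11523) = -139/12 + 11523 = 138137/12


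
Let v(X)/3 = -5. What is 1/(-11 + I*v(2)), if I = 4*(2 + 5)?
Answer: -1/431 ≈ -0.0023202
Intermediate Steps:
v(X) = -15 (v(X) = 3*(-5) = -15)
I = 28 (I = 4*7 = 28)
1/(-11 + I*v(2)) = 1/(-11 + 28*(-15)) = 1/(-11 - 420) = 1/(-431) = -1/431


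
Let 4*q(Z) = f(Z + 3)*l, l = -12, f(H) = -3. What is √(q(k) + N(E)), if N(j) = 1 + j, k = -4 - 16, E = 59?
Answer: √69 ≈ 8.3066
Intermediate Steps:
k = -20
q(Z) = 9 (q(Z) = (-3*(-12))/4 = (¼)*36 = 9)
√(q(k) + N(E)) = √(9 + (1 + 59)) = √(9 + 60) = √69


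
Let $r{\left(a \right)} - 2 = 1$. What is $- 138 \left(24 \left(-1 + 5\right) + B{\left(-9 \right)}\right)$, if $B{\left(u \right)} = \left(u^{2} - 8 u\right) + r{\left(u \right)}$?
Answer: $-34776$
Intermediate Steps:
$r{\left(a \right)} = 3$ ($r{\left(a \right)} = 2 + 1 = 3$)
$B{\left(u \right)} = 3 + u^{2} - 8 u$ ($B{\left(u \right)} = \left(u^{2} - 8 u\right) + 3 = 3 + u^{2} - 8 u$)
$- 138 \left(24 \left(-1 + 5\right) + B{\left(-9 \right)}\right) = - 138 \left(24 \left(-1 + 5\right) + \left(3 + \left(-9\right)^{2} - -72\right)\right) = - 138 \left(24 \cdot 4 + \left(3 + 81 + 72\right)\right) = - 138 \left(96 + 156\right) = \left(-138\right) 252 = -34776$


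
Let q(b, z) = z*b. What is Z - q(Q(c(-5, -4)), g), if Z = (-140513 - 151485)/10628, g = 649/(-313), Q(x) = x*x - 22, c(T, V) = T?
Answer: -35351329/1663282 ≈ -21.254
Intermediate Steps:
Q(x) = -22 + x**2 (Q(x) = x**2 - 22 = -22 + x**2)
g = -649/313 (g = 649*(-1/313) = -649/313 ≈ -2.0735)
q(b, z) = b*z
Z = -145999/5314 (Z = -291998*1/10628 = -145999/5314 ≈ -27.474)
Z - q(Q(c(-5, -4)), g) = -145999/5314 - (-22 + (-5)**2)*(-649)/313 = -145999/5314 - (-22 + 25)*(-649)/313 = -145999/5314 - 3*(-649)/313 = -145999/5314 - 1*(-1947/313) = -145999/5314 + 1947/313 = -35351329/1663282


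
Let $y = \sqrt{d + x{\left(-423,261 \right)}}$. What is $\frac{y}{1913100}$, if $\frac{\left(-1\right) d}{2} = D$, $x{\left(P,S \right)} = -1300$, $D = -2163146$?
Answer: $\frac{2 \sqrt{67578}}{478275} \approx 0.0010871$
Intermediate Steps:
$d = 4326292$ ($d = \left(-2\right) \left(-2163146\right) = 4326292$)
$y = 8 \sqrt{67578}$ ($y = \sqrt{4326292 - 1300} = \sqrt{4324992} = 8 \sqrt{67578} \approx 2079.7$)
$\frac{y}{1913100} = \frac{8 \sqrt{67578}}{1913100} = 8 \sqrt{67578} \cdot \frac{1}{1913100} = \frac{2 \sqrt{67578}}{478275}$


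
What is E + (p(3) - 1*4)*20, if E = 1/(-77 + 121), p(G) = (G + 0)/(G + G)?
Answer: -3079/44 ≈ -69.977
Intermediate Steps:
p(G) = ½ (p(G) = G/((2*G)) = G*(1/(2*G)) = ½)
E = 1/44 ≈ 0.022727
E + (p(3) - 1*4)*20 = 1/44 + (½ - 1*4)*20 = 1/44 + (½ - 4)*20 = 1/44 - 7/2*20 = 1/44 - 70 = -3079/44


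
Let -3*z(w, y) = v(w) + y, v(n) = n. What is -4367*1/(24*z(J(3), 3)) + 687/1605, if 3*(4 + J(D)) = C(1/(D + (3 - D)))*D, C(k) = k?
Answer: -7005371/8560 ≈ -818.38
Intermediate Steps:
J(D) = -4 + D/9 (J(D) = -4 + (D/(D + (3 - D)))/3 = -4 + (D/3)/3 = -4 + D/9)
z(w, y) = -w/3 - y/3 (z(w, y) = -(w + y)/3 = -w/3 - y/3)
-4367*1/(24*z(J(3), 3)) + 687/1605 = -4367*1/(24*(-(-4 + (⅑)*3)/3 - ⅓*3)) + 687/1605 = -4367*1/(24*(-(-4 + ⅓)/3 - 1)) + 687*(1/1605) = -4367*1/(24*(-⅓*(-11/3) - 1)) + 229/535 = -4367*1/(24*(11/9 - 1)) + 229/535 = -4367/(24*(2/9)) + 229/535 = -4367/16/3 + 229/535 = -4367*3/16 + 229/535 = -13101/16 + 229/535 = -7005371/8560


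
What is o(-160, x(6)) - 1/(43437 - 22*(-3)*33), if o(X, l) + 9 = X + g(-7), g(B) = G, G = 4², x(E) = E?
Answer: -6979096/45615 ≈ -153.00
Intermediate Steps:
G = 16
g(B) = 16
o(X, l) = 7 + X (o(X, l) = -9 + (X + 16) = -9 + (16 + X) = 7 + X)
o(-160, x(6)) - 1/(43437 - 22*(-3)*33) = (7 - 160) - 1/(43437 - 22*(-3)*33) = -153 - 1/(43437 + 66*33) = -153 - 1/(43437 + 2178) = -153 - 1/45615 = -6979096/45615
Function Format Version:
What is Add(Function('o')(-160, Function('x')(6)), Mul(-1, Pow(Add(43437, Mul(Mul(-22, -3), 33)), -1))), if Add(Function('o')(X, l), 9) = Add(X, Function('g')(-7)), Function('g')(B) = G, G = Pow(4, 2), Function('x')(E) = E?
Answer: Rational(-6979096, 45615) ≈ -153.00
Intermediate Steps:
G = 16
Function('g')(B) = 16
Function('o')(X, l) = Add(7, X) (Function('o')(X, l) = Add(-9, Add(X, 16)) = Add(-9, Add(16, X)) = Add(7, X))
Add(Function('o')(-160, Function('x')(6)), Mul(-1, Pow(Add(43437, Mul(Mul(-22, -3), 33)), -1))) = Add(Add(7, -160), Mul(-1, Pow(Add(43437, Mul(Mul(-22, -3), 33)), -1))) = Add(-153, Mul(-1, Pow(Add(43437, Mul(66, 33)), -1))) = Add(-153, Mul(-1, Pow(Add(43437, 2178), -1))) = Add(-153, Mul(-1, Pow(45615, -1))) = Add(-153, Mul(-1, Rational(1, 45615))) = Add(-153, Rational(-1, 45615)) = Rational(-6979096, 45615)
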